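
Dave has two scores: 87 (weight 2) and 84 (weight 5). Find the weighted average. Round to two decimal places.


Weighted sum:
2 x 87 + 5 x 84 = 594
Total weight:
2 + 5 = 7
Weighted average:
594 / 7 = 84.8571... ≈ 84.86

84.86


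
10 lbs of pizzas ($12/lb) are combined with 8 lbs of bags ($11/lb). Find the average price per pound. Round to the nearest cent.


Cost of pizzas:
10 x $12 = $120
Cost of bags:
8 x $11 = $88
Total cost: $120 + $88 = $208
Total weight: 18 lbs
Average: $208 / 18 = $11.5555... ≈ $11.56/lb

$11.56/lb


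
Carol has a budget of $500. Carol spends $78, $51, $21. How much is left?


Add up expenses:
$78 + $51 + $21 = $150
Subtract from budget:
$500 - $150 = $350

$350


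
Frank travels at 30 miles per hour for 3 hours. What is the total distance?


Use the formula: distance = speed x time
Speed = 30 mph, Time = 3 hours
30 x 3 = 90 miles

90 miles


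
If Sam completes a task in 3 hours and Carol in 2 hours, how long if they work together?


Sam's rate: 1/3 of the job per hour
Carol's rate: 1/2 of the job per hour
Combined rate: 1/3 + 1/2 = 5/6 per hour
Time = 1 / (5/6) = 6/5 = 1.2 hours

1.2 hours


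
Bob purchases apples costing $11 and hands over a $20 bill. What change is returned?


Start with the amount paid:
$20
Subtract the price:
$20 - $11 = $9

$9


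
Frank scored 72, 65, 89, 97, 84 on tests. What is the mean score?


Add the scores:
72 + 65 + 89 + 97 + 84 = 407
Divide by the number of tests:
407 / 5 = 81.4

81.4


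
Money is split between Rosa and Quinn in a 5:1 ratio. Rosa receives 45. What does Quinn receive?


Find the multiplier:
45 / 5 = 9
Apply to Quinn's share:
1 x 9 = 9

9


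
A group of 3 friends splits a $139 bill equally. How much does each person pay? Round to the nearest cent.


Total bill: $139
Number of people: 3
Each pays: $139 / 3 = $46.3333... ≈ $46.33

$46.33


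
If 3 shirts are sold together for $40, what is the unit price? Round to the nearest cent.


Total cost: $40
Number of items: 3
Unit price: $40 / 3 = $13.3333... ≈ $13.33

$13.33


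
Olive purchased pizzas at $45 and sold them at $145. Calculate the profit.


Selling price = $145
Cost price = $45
Profit = selling price - cost price:
Profit = $145 - $45 = $100

$100


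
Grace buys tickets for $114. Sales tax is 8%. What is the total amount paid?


Calculate the tax:
8% of $114 = $9.12
Add tax to price:
$114 + $9.12 = $123.12

$123.12


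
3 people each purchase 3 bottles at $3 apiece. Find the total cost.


Cost per person:
3 x $3 = $9
Group total:
3 x $9 = $27

$27


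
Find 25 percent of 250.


Convert percentage to decimal:
25% = 0.25
Multiply:
250 x 0.25 = 62.5

62.5


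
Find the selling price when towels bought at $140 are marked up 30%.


Calculate the markup amount:
30% of $140 = $42
Add to cost:
$140 + $42 = $182

$182


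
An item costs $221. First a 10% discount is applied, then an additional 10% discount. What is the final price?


First discount:
10% of $221 = $22.10
Price after first discount:
$221 - $22.10 = $198.90
Second discount:
10% of $198.90 = $19.89
Final price:
$198.90 - $19.89 = $179.01

$179.01


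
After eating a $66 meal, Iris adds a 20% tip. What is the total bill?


Calculate the tip:
20% of $66 = $13.20
Add tip to meal cost:
$66 + $13.20 = $79.20

$79.20


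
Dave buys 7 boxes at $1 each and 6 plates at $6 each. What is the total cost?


Cost of boxes:
7 x $1 = $7
Cost of plates:
6 x $6 = $36
Add both:
$7 + $36 = $43

$43


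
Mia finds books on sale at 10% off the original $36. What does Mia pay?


Calculate the discount amount:
10% of $36 = $3.60
Subtract from original:
$36 - $3.60 = $32.40

$32.40


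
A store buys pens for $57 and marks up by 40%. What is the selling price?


Calculate the markup amount:
40% of $57 = $22.80
Add to cost:
$57 + $22.80 = $79.80

$79.80


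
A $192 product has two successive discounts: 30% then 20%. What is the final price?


First discount:
30% of $192 = $57.60
Price after first discount:
$192 - $57.60 = $134.40
Second discount:
20% of $134.40 = $26.88
Final price:
$134.40 - $26.88 = $107.52

$107.52


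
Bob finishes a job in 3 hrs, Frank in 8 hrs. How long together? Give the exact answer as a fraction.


Bob's rate: 1/3 of the job per hour
Frank's rate: 1/8 of the job per hour
Combined rate: 1/3 + 1/8 = 11/24 per hour
Time = 1 / (11/24) = 24/11 hours (≈ 2.18 hours)

24/11 hours


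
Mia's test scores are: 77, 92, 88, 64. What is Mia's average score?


Add the scores:
77 + 92 + 88 + 64 = 321
Divide by the number of tests:
321 / 4 = 80.25

80.25


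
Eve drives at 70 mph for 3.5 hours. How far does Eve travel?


Use the formula: distance = speed x time
Speed = 70 mph, Time = 3.5 hours
70 x 3.5 = 245 miles

245 miles


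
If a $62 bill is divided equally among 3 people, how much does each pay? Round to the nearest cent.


Total bill: $62
Number of people: 3
Each pays: $62 / 3 = $20.6666... ≈ $20.67

$20.67


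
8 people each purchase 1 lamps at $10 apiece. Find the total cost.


Cost per person:
1 x $10 = $10
Group total:
8 x $10 = $80

$80


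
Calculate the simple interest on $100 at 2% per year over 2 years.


Use the formula I = P x R x T / 100
P x R x T = 100 x 2 x 2 = 400
I = 400 / 100 = $4

$4


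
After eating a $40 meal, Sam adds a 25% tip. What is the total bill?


Calculate the tip:
25% of $40 = $10
Add tip to meal cost:
$40 + $10 = $50

$50


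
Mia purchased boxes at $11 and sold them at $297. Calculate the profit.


Selling price = $297
Cost price = $11
Profit = selling price - cost price:
Profit = $297 - $11 = $286

$286


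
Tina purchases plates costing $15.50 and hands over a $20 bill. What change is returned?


Start with the amount paid:
$20
Subtract the price:
$20 - $15.50 = $4.50

$4.50


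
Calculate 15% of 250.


Convert percentage to decimal:
15% = 0.15
Multiply:
250 x 0.15 = 37.5

37.5


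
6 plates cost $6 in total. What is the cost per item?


Total cost: $6
Number of items: 6
Unit price: $6 / 6 = $1

$1


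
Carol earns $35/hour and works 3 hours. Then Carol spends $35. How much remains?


Calculate earnings:
3 x $35 = $105
Subtract spending:
$105 - $35 = $70

$70


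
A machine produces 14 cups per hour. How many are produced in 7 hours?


Production rate: 14 cups per hour
Time: 7 hours
Total: 14 x 7 = 98 cups

98 cups


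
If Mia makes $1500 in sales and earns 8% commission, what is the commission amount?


Convert rate to decimal:
8% = 0.08
Multiply by sales:
$1500 x 0.08 = $120

$120


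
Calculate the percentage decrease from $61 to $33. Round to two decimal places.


Find the absolute change:
|33 - 61| = 28
Divide by original and multiply by 100:
28 / 61 x 100 = 45.9016...% ≈ 45.9%

45.9%


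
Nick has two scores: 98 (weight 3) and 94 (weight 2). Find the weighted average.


Weighted sum:
3 x 98 + 2 x 94 = 482
Total weight:
3 + 2 = 5
Weighted average:
482 / 5 = 96.4

96.4


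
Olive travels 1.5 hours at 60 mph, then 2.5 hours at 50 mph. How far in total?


Leg 1 distance:
60 x 1.5 = 90 miles
Leg 2 distance:
50 x 2.5 = 125 miles
Total distance:
90 + 125 = 215 miles

215 miles


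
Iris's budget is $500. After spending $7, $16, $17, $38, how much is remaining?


Add up expenses:
$7 + $16 + $17 + $38 = $78
Subtract from budget:
$500 - $78 = $422

$422


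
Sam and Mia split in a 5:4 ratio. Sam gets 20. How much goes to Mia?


Find the multiplier:
20 / 5 = 4
Apply to Mia's share:
4 x 4 = 16

16


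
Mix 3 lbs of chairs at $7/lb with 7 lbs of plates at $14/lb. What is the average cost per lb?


Cost of chairs:
3 x $7 = $21
Cost of plates:
7 x $14 = $98
Total cost: $21 + $98 = $119
Total weight: 10 lbs
Average: $119 / 10 = $11.90/lb

$11.90/lb


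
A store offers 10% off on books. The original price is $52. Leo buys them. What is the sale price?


Calculate the discount amount:
10% of $52 = $5.20
Subtract from original:
$52 - $5.20 = $46.80

$46.80


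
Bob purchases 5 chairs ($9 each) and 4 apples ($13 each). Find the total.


Cost of chairs:
5 x $9 = $45
Cost of apples:
4 x $13 = $52
Add both:
$45 + $52 = $97

$97


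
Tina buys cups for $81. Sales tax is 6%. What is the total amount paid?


Calculate the tax:
6% of $81 = $4.86
Add tax to price:
$81 + $4.86 = $85.86

$85.86


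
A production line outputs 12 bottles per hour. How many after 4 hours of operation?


Production rate: 12 bottles per hour
Time: 4 hours
Total: 12 x 4 = 48 bottles

48 bottles


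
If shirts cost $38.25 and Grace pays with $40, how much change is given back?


Start with the amount paid:
$40
Subtract the price:
$40 - $38.25 = $1.75

$1.75


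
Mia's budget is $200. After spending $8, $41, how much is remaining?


Add up expenses:
$8 + $41 = $49
Subtract from budget:
$200 - $49 = $151

$151


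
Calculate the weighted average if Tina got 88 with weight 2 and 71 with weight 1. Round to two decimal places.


Weighted sum:
2 x 88 + 1 x 71 = 247
Total weight:
2 + 1 = 3
Weighted average:
247 / 3 = 82.3333... ≈ 82.33

82.33


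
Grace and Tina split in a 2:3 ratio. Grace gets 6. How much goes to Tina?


Find the multiplier:
6 / 2 = 3
Apply to Tina's share:
3 x 3 = 9

9


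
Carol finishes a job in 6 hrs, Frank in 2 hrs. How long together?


Carol's rate: 1/6 of the job per hour
Frank's rate: 1/2 of the job per hour
Combined rate: 1/6 + 1/2 = 2/3 per hour
Time = 1 / (2/3) = 3/2 = 1.5 hours

1.5 hours


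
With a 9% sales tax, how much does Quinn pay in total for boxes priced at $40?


Calculate the tax:
9% of $40 = $3.60
Add tax to price:
$40 + $3.60 = $43.60

$43.60


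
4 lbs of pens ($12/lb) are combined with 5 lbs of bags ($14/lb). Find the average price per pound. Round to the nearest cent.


Cost of pens:
4 x $12 = $48
Cost of bags:
5 x $14 = $70
Total cost: $48 + $70 = $118
Total weight: 9 lbs
Average: $118 / 9 = $13.1111... ≈ $13.11/lb

$13.11/lb


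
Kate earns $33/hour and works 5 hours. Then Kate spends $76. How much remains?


Calculate earnings:
5 x $33 = $165
Subtract spending:
$165 - $76 = $89

$89


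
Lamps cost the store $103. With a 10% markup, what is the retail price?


Calculate the markup amount:
10% of $103 = $10.30
Add to cost:
$103 + $10.30 = $113.30

$113.30


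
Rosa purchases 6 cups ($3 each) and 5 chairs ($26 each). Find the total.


Cost of cups:
6 x $3 = $18
Cost of chairs:
5 x $26 = $130
Add both:
$18 + $130 = $148

$148


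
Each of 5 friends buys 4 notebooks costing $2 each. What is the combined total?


Cost per person:
4 x $2 = $8
Group total:
5 x $8 = $40

$40


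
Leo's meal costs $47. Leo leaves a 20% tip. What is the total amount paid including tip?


Calculate the tip:
20% of $47 = $9.40
Add tip to meal cost:
$47 + $9.40 = $56.40

$56.40


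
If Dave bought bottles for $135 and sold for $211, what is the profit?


Selling price = $211
Cost price = $135
Profit = selling price - cost price:
Profit = $211 - $135 = $76

$76


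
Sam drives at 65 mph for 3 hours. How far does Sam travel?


Use the formula: distance = speed x time
Speed = 65 mph, Time = 3 hours
65 x 3 = 195 miles

195 miles


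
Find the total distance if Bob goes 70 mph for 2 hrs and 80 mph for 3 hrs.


Leg 1 distance:
70 x 2 = 140 miles
Leg 2 distance:
80 x 3 = 240 miles
Total distance:
140 + 240 = 380 miles

380 miles


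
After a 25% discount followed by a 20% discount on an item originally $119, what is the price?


First discount:
25% of $119 = $29.75
Price after first discount:
$119 - $29.75 = $89.25
Second discount:
20% of $89.25 = $17.85
Final price:
$89.25 - $17.85 = $71.40

$71.40


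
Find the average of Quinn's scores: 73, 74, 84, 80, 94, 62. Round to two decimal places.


Add the scores:
73 + 74 + 84 + 80 + 94 + 62 = 467
Divide by the number of tests:
467 / 6 = 77.8333... ≈ 77.83

77.83


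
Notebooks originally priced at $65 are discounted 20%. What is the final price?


Calculate the discount amount:
20% of $65 = $13
Subtract from original:
$65 - $13 = $52

$52


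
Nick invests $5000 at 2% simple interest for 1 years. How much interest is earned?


Use the formula I = P x R x T / 100
P x R x T = 5000 x 2 x 1 = 10000
I = 10000 / 100 = $100

$100


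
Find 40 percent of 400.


Convert percentage to decimal:
40% = 0.4
Multiply:
400 x 0.4 = 160

160


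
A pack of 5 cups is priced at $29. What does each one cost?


Total cost: $29
Number of items: 5
Unit price: $29 / 5 = $5.80

$5.80


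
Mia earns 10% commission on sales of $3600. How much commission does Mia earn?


Convert rate to decimal:
10% = 0.1
Multiply by sales:
$3600 x 0.1 = $360

$360


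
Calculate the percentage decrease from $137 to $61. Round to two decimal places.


Find the absolute change:
|61 - 137| = 76
Divide by original and multiply by 100:
76 / 137 x 100 = 55.4744...% ≈ 55.47%

55.47%


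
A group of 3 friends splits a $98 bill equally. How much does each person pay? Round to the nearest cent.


Total bill: $98
Number of people: 3
Each pays: $98 / 3 = $32.6666... ≈ $32.67

$32.67


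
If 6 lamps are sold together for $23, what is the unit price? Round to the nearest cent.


Total cost: $23
Number of items: 6
Unit price: $23 / 6 = $3.8333... ≈ $3.83

$3.83


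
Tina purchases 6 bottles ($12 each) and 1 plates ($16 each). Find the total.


Cost of bottles:
6 x $12 = $72
Cost of plates:
1 x $16 = $16
Add both:
$72 + $16 = $88

$88


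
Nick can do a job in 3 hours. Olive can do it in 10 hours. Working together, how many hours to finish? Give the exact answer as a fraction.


Nick's rate: 1/3 of the job per hour
Olive's rate: 1/10 of the job per hour
Combined rate: 1/3 + 1/10 = 13/30 per hour
Time = 1 / (13/30) = 30/13 hours (≈ 2.31 hours)

30/13 hours


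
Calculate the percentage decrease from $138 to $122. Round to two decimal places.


Find the absolute change:
|122 - 138| = 16
Divide by original and multiply by 100:
16 / 138 x 100 = 11.5942...% ≈ 11.59%

11.59%


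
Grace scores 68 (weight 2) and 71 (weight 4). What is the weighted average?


Weighted sum:
2 x 68 + 4 x 71 = 420
Total weight:
2 + 4 = 6
Weighted average:
420 / 6 = 70

70


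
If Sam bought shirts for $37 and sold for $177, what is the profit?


Selling price = $177
Cost price = $37
Profit = selling price - cost price:
Profit = $177 - $37 = $140

$140


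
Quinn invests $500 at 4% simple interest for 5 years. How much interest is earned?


Use the formula I = P x R x T / 100
P x R x T = 500 x 4 x 5 = 10000
I = 10000 / 100 = $100

$100


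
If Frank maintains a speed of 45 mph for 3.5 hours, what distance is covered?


Use the formula: distance = speed x time
Speed = 45 mph, Time = 3.5 hours
45 x 3.5 = 157.5 miles

157.5 miles


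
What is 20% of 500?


Convert percentage to decimal:
20% = 0.2
Multiply:
500 x 0.2 = 100

100


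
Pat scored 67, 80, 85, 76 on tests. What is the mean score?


Add the scores:
67 + 80 + 85 + 76 = 308
Divide by the number of tests:
308 / 4 = 77

77


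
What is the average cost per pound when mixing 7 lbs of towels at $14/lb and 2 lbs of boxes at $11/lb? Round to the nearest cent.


Cost of towels:
7 x $14 = $98
Cost of boxes:
2 x $11 = $22
Total cost: $98 + $22 = $120
Total weight: 9 lbs
Average: $120 / 9 = $13.3333... ≈ $13.33/lb

$13.33/lb


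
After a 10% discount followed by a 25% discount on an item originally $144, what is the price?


First discount:
10% of $144 = $14.40
Price after first discount:
$144 - $14.40 = $129.60
Second discount:
25% of $129.60 = $32.40
Final price:
$129.60 - $32.40 = $97.20

$97.20


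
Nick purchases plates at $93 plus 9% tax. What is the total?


Calculate the tax:
9% of $93 = $8.37
Add tax to price:
$93 + $8.37 = $101.37

$101.37


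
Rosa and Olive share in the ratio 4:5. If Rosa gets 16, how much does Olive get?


Find the multiplier:
16 / 4 = 4
Apply to Olive's share:
5 x 4 = 20

20


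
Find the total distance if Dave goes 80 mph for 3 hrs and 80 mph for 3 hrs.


Leg 1 distance:
80 x 3 = 240 miles
Leg 2 distance:
80 x 3 = 240 miles
Total distance:
240 + 240 = 480 miles

480 miles


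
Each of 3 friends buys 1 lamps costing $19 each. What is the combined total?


Cost per person:
1 x $19 = $19
Group total:
3 x $19 = $57

$57


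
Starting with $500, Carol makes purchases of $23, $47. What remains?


Add up expenses:
$23 + $47 = $70
Subtract from budget:
$500 - $70 = $430

$430


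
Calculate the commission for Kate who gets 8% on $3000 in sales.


Convert rate to decimal:
8% = 0.08
Multiply by sales:
$3000 x 0.08 = $240

$240


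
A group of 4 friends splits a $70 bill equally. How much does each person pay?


Total bill: $70
Number of people: 4
Each pays: $70 / 4 = $17.50

$17.50


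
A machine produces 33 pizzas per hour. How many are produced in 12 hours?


Production rate: 33 pizzas per hour
Time: 12 hours
Total: 33 x 12 = 396 pizzas

396 pizzas


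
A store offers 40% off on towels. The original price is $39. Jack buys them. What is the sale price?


Calculate the discount amount:
40% of $39 = $15.60
Subtract from original:
$39 - $15.60 = $23.40

$23.40


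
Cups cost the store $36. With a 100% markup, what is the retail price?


Calculate the markup amount:
100% of $36 = $36
Add to cost:
$36 + $36 = $72

$72


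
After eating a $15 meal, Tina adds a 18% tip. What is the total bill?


Calculate the tip:
18% of $15 = $2.70
Add tip to meal cost:
$15 + $2.70 = $17.70

$17.70


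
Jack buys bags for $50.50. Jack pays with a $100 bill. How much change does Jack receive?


Start with the amount paid:
$100
Subtract the price:
$100 - $50.50 = $49.50

$49.50


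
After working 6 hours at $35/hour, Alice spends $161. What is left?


Calculate earnings:
6 x $35 = $210
Subtract spending:
$210 - $161 = $49

$49


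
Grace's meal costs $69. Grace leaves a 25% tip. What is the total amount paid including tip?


Calculate the tip:
25% of $69 = $17.25
Add tip to meal cost:
$69 + $17.25 = $86.25

$86.25


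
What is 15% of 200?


Convert percentage to decimal:
15% = 0.15
Multiply:
200 x 0.15 = 30

30


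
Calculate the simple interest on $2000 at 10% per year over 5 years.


Use the formula I = P x R x T / 100
P x R x T = 2000 x 10 x 5 = 100000
I = 100000 / 100 = $1000

$1000


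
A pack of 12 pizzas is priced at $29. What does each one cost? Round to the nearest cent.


Total cost: $29
Number of items: 12
Unit price: $29 / 12 = $2.4166... ≈ $2.42

$2.42


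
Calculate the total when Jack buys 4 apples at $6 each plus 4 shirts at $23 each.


Cost of apples:
4 x $6 = $24
Cost of shirts:
4 x $23 = $92
Add both:
$24 + $92 = $116

$116


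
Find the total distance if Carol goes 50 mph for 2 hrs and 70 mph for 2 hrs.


Leg 1 distance:
50 x 2 = 100 miles
Leg 2 distance:
70 x 2 = 140 miles
Total distance:
100 + 140 = 240 miles

240 miles


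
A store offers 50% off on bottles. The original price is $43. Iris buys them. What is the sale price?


Calculate the discount amount:
50% of $43 = $21.50
Subtract from original:
$43 - $21.50 = $21.50

$21.50


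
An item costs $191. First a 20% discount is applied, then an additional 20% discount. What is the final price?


First discount:
20% of $191 = $38.20
Price after first discount:
$191 - $38.20 = $152.80
Second discount:
20% of $152.80 = $30.56
Final price:
$152.80 - $30.56 = $122.24

$122.24


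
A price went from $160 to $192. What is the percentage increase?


Find the absolute change:
|192 - 160| = 32
Divide by original and multiply by 100:
32 / 160 x 100 = 20%

20%


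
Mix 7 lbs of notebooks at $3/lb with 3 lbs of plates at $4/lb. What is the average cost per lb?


Cost of notebooks:
7 x $3 = $21
Cost of plates:
3 x $4 = $12
Total cost: $21 + $12 = $33
Total weight: 10 lbs
Average: $33 / 10 = $3.30/lb

$3.30/lb


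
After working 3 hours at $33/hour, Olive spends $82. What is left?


Calculate earnings:
3 x $33 = $99
Subtract spending:
$99 - $82 = $17

$17


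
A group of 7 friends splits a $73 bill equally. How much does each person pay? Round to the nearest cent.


Total bill: $73
Number of people: 7
Each pays: $73 / 7 = $10.4285... ≈ $10.43

$10.43


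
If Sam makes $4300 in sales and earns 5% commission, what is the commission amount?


Convert rate to decimal:
5% = 0.05
Multiply by sales:
$4300 x 0.05 = $215

$215


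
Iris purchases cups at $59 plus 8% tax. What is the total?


Calculate the tax:
8% of $59 = $4.72
Add tax to price:
$59 + $4.72 = $63.72

$63.72


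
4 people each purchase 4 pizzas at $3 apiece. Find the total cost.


Cost per person:
4 x $3 = $12
Group total:
4 x $12 = $48

$48


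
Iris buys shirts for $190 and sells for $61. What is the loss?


Selling price = $61
Cost price = $190
Loss = cost price - selling price:
Loss = $190 - $61 = $129

$129


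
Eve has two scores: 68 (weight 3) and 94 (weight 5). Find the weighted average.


Weighted sum:
3 x 68 + 5 x 94 = 674
Total weight:
3 + 5 = 8
Weighted average:
674 / 8 = 84.25

84.25


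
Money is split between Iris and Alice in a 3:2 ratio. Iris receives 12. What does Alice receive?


Find the multiplier:
12 / 3 = 4
Apply to Alice's share:
2 x 4 = 8

8


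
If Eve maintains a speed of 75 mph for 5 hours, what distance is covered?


Use the formula: distance = speed x time
Speed = 75 mph, Time = 5 hours
75 x 5 = 375 miles

375 miles


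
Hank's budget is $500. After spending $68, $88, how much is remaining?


Add up expenses:
$68 + $88 = $156
Subtract from budget:
$500 - $156 = $344

$344


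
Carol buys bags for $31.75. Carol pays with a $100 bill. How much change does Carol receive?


Start with the amount paid:
$100
Subtract the price:
$100 - $31.75 = $68.25

$68.25


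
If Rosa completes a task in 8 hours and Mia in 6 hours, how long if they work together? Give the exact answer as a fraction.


Rosa's rate: 1/8 of the job per hour
Mia's rate: 1/6 of the job per hour
Combined rate: 1/8 + 1/6 = 7/24 per hour
Time = 1 / (7/24) = 24/7 hours (≈ 3.43 hours)

24/7 hours


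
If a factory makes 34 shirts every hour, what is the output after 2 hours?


Production rate: 34 shirts per hour
Time: 2 hours
Total: 34 x 2 = 68 shirts

68 shirts


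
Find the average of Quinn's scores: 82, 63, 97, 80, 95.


Add the scores:
82 + 63 + 97 + 80 + 95 = 417
Divide by the number of tests:
417 / 5 = 83.4

83.4


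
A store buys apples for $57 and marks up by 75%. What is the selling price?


Calculate the markup amount:
75% of $57 = $42.75
Add to cost:
$57 + $42.75 = $99.75

$99.75


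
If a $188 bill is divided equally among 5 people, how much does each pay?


Total bill: $188
Number of people: 5
Each pays: $188 / 5 = $37.60

$37.60


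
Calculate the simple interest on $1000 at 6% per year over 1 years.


Use the formula I = P x R x T / 100
P x R x T = 1000 x 6 x 1 = 6000
I = 6000 / 100 = $60

$60


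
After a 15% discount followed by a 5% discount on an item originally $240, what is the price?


First discount:
15% of $240 = $36
Price after first discount:
$240 - $36 = $204
Second discount:
5% of $204 = $10.20
Final price:
$204 - $10.20 = $193.80

$193.80


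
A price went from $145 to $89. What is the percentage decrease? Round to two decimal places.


Find the absolute change:
|89 - 145| = 56
Divide by original and multiply by 100:
56 / 145 x 100 = 38.6206...% ≈ 38.62%

38.62%


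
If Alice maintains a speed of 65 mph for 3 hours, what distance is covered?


Use the formula: distance = speed x time
Speed = 65 mph, Time = 3 hours
65 x 3 = 195 miles

195 miles


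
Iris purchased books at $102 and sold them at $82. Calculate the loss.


Selling price = $82
Cost price = $102
Loss = cost price - selling price:
Loss = $102 - $82 = $20

$20


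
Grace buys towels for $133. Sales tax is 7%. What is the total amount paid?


Calculate the tax:
7% of $133 = $9.31
Add tax to price:
$133 + $9.31 = $142.31

$142.31


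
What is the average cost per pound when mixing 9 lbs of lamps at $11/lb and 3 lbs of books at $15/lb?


Cost of lamps:
9 x $11 = $99
Cost of books:
3 x $15 = $45
Total cost: $99 + $45 = $144
Total weight: 12 lbs
Average: $144 / 12 = $12/lb

$12/lb


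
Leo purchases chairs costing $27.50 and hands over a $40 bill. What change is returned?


Start with the amount paid:
$40
Subtract the price:
$40 - $27.50 = $12.50

$12.50


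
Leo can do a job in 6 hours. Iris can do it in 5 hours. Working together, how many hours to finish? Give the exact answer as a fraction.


Leo's rate: 1/6 of the job per hour
Iris's rate: 1/5 of the job per hour
Combined rate: 1/6 + 1/5 = 11/30 per hour
Time = 1 / (11/30) = 30/11 hours (≈ 2.73 hours)

30/11 hours


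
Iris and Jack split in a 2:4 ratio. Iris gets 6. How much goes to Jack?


Find the multiplier:
6 / 2 = 3
Apply to Jack's share:
4 x 3 = 12

12


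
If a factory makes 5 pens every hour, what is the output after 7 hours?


Production rate: 5 pens per hour
Time: 7 hours
Total: 5 x 7 = 35 pens

35 pens


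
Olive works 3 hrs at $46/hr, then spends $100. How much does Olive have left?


Calculate earnings:
3 x $46 = $138
Subtract spending:
$138 - $100 = $38

$38


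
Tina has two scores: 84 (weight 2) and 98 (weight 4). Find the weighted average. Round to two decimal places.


Weighted sum:
2 x 84 + 4 x 98 = 560
Total weight:
2 + 4 = 6
Weighted average:
560 / 6 = 93.3333... ≈ 93.33

93.33


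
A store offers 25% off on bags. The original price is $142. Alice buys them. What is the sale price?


Calculate the discount amount:
25% of $142 = $35.50
Subtract from original:
$142 - $35.50 = $106.50

$106.50


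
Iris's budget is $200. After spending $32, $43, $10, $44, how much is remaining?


Add up expenses:
$32 + $43 + $10 + $44 = $129
Subtract from budget:
$200 - $129 = $71

$71


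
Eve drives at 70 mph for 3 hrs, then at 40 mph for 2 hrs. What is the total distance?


Leg 1 distance:
70 x 3 = 210 miles
Leg 2 distance:
40 x 2 = 80 miles
Total distance:
210 + 80 = 290 miles

290 miles


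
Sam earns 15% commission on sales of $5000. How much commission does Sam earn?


Convert rate to decimal:
15% = 0.15
Multiply by sales:
$5000 x 0.15 = $750

$750


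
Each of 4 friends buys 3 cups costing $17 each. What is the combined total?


Cost per person:
3 x $17 = $51
Group total:
4 x $51 = $204

$204


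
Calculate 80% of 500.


Convert percentage to decimal:
80% = 0.8
Multiply:
500 x 0.8 = 400

400


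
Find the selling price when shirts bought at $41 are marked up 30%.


Calculate the markup amount:
30% of $41 = $12.30
Add to cost:
$41 + $12.30 = $53.30

$53.30


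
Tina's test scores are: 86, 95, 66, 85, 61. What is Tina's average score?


Add the scores:
86 + 95 + 66 + 85 + 61 = 393
Divide by the number of tests:
393 / 5 = 78.6

78.6


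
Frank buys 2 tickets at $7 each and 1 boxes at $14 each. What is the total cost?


Cost of tickets:
2 x $7 = $14
Cost of boxes:
1 x $14 = $14
Add both:
$14 + $14 = $28

$28


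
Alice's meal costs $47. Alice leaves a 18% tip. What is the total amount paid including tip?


Calculate the tip:
18% of $47 = $8.46
Add tip to meal cost:
$47 + $8.46 = $55.46

$55.46


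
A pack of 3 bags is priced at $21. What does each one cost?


Total cost: $21
Number of items: 3
Unit price: $21 / 3 = $7

$7


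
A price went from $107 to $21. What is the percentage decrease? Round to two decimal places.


Find the absolute change:
|21 - 107| = 86
Divide by original and multiply by 100:
86 / 107 x 100 = 80.3738...% ≈ 80.37%

80.37%


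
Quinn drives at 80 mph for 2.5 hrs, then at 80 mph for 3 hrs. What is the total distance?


Leg 1 distance:
80 x 2.5 = 200 miles
Leg 2 distance:
80 x 3 = 240 miles
Total distance:
200 + 240 = 440 miles

440 miles


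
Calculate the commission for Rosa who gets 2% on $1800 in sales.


Convert rate to decimal:
2% = 0.02
Multiply by sales:
$1800 x 0.02 = $36

$36


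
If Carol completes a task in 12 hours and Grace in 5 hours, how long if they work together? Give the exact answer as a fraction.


Carol's rate: 1/12 of the job per hour
Grace's rate: 1/5 of the job per hour
Combined rate: 1/12 + 1/5 = 17/60 per hour
Time = 1 / (17/60) = 60/17 hours (≈ 3.53 hours)

60/17 hours


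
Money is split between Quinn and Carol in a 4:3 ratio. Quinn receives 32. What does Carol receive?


Find the multiplier:
32 / 4 = 8
Apply to Carol's share:
3 x 8 = 24

24


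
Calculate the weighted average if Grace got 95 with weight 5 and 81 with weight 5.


Weighted sum:
5 x 95 + 5 x 81 = 880
Total weight:
5 + 5 = 10
Weighted average:
880 / 10 = 88

88


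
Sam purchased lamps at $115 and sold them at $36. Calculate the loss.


Selling price = $36
Cost price = $115
Loss = cost price - selling price:
Loss = $115 - $36 = $79

$79


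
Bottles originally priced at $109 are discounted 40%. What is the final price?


Calculate the discount amount:
40% of $109 = $43.60
Subtract from original:
$109 - $43.60 = $65.40

$65.40


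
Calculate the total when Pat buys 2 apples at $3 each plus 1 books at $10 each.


Cost of apples:
2 x $3 = $6
Cost of books:
1 x $10 = $10
Add both:
$6 + $10 = $16

$16


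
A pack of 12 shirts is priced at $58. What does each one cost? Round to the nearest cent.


Total cost: $58
Number of items: 12
Unit price: $58 / 12 = $4.8333... ≈ $4.83

$4.83


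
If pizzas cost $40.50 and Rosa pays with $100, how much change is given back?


Start with the amount paid:
$100
Subtract the price:
$100 - $40.50 = $59.50

$59.50


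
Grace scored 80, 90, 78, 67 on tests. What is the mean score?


Add the scores:
80 + 90 + 78 + 67 = 315
Divide by the number of tests:
315 / 4 = 78.75

78.75


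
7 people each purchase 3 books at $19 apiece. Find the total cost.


Cost per person:
3 x $19 = $57
Group total:
7 x $57 = $399

$399


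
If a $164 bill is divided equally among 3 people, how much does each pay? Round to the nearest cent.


Total bill: $164
Number of people: 3
Each pays: $164 / 3 = $54.6666... ≈ $54.67

$54.67


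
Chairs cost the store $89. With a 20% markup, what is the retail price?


Calculate the markup amount:
20% of $89 = $17.80
Add to cost:
$89 + $17.80 = $106.80

$106.80


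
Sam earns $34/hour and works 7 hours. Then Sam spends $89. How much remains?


Calculate earnings:
7 x $34 = $238
Subtract spending:
$238 - $89 = $149

$149


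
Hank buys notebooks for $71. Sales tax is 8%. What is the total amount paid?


Calculate the tax:
8% of $71 = $5.68
Add tax to price:
$71 + $5.68 = $76.68

$76.68


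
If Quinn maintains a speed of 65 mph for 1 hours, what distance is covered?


Use the formula: distance = speed x time
Speed = 65 mph, Time = 1 hours
65 x 1 = 65 miles

65 miles


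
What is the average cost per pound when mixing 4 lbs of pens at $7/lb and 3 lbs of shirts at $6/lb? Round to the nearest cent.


Cost of pens:
4 x $7 = $28
Cost of shirts:
3 x $6 = $18
Total cost: $28 + $18 = $46
Total weight: 7 lbs
Average: $46 / 7 = $6.5714... ≈ $6.57/lb

$6.57/lb


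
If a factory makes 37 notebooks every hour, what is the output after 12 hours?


Production rate: 37 notebooks per hour
Time: 12 hours
Total: 37 x 12 = 444 notebooks

444 notebooks


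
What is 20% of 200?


Convert percentage to decimal:
20% = 0.2
Multiply:
200 x 0.2 = 40

40


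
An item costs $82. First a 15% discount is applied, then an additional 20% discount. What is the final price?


First discount:
15% of $82 = $12.30
Price after first discount:
$82 - $12.30 = $69.70
Second discount:
20% of $69.70 = $13.94
Final price:
$69.70 - $13.94 = $55.76

$55.76


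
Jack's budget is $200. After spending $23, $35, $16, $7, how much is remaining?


Add up expenses:
$23 + $35 + $16 + $7 = $81
Subtract from budget:
$200 - $81 = $119

$119


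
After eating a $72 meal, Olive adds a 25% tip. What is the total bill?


Calculate the tip:
25% of $72 = $18
Add tip to meal cost:
$72 + $18 = $90

$90


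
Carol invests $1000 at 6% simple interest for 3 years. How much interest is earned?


Use the formula I = P x R x T / 100
P x R x T = 1000 x 6 x 3 = 18000
I = 18000 / 100 = $180

$180


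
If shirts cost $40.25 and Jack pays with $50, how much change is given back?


Start with the amount paid:
$50
Subtract the price:
$50 - $40.25 = $9.75

$9.75


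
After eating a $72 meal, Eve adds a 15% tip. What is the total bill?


Calculate the tip:
15% of $72 = $10.80
Add tip to meal cost:
$72 + $10.80 = $82.80

$82.80


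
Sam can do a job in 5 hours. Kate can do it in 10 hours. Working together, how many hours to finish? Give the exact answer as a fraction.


Sam's rate: 1/5 of the job per hour
Kate's rate: 1/10 of the job per hour
Combined rate: 1/5 + 1/10 = 3/10 per hour
Time = 1 / (3/10) = 10/3 hours (≈ 3.33 hours)

10/3 hours


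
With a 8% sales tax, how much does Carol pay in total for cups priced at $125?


Calculate the tax:
8% of $125 = $10
Add tax to price:
$125 + $10 = $135

$135


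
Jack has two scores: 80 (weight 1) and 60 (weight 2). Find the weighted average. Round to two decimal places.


Weighted sum:
1 x 80 + 2 x 60 = 200
Total weight:
1 + 2 = 3
Weighted average:
200 / 3 = 66.6666... ≈ 66.67

66.67


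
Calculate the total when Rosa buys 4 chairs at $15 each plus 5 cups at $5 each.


Cost of chairs:
4 x $15 = $60
Cost of cups:
5 x $5 = $25
Add both:
$60 + $25 = $85

$85


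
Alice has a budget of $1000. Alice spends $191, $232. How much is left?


Add up expenses:
$191 + $232 = $423
Subtract from budget:
$1000 - $423 = $577

$577


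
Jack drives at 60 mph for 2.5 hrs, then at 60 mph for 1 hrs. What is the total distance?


Leg 1 distance:
60 x 2.5 = 150 miles
Leg 2 distance:
60 x 1 = 60 miles
Total distance:
150 + 60 = 210 miles

210 miles


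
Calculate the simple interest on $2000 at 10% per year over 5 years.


Use the formula I = P x R x T / 100
P x R x T = 2000 x 10 x 5 = 100000
I = 100000 / 100 = $1000

$1000


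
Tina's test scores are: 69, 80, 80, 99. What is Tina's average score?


Add the scores:
69 + 80 + 80 + 99 = 328
Divide by the number of tests:
328 / 4 = 82

82


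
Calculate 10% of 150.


Convert percentage to decimal:
10% = 0.1
Multiply:
150 x 0.1 = 15

15


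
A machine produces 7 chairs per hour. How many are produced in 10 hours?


Production rate: 7 chairs per hour
Time: 10 hours
Total: 7 x 10 = 70 chairs

70 chairs


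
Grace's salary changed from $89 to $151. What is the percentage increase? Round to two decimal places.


Find the absolute change:
|151 - 89| = 62
Divide by original and multiply by 100:
62 / 89 x 100 = 69.6629...% ≈ 69.66%

69.66%


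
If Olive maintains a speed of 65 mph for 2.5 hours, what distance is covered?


Use the formula: distance = speed x time
Speed = 65 mph, Time = 2.5 hours
65 x 2.5 = 162.5 miles

162.5 miles


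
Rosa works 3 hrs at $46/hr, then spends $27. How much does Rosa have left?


Calculate earnings:
3 x $46 = $138
Subtract spending:
$138 - $27 = $111

$111


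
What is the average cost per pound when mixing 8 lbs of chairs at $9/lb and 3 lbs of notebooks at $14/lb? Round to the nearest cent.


Cost of chairs:
8 x $9 = $72
Cost of notebooks:
3 x $14 = $42
Total cost: $72 + $42 = $114
Total weight: 11 lbs
Average: $114 / 11 = $10.3636... ≈ $10.36/lb

$10.36/lb


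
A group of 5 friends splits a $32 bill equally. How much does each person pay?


Total bill: $32
Number of people: 5
Each pays: $32 / 5 = $6.40

$6.40


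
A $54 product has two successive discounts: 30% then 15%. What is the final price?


First discount:
30% of $54 = $16.20
Price after first discount:
$54 - $16.20 = $37.80
Second discount:
15% of $37.80 = $5.67
Final price:
$37.80 - $5.67 = $32.13

$32.13


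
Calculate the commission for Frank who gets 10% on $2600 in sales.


Convert rate to decimal:
10% = 0.1
Multiply by sales:
$2600 x 0.1 = $260

$260


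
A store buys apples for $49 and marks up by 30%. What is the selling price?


Calculate the markup amount:
30% of $49 = $14.70
Add to cost:
$49 + $14.70 = $63.70

$63.70


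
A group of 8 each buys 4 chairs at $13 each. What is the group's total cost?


Cost per person:
4 x $13 = $52
Group total:
8 x $52 = $416

$416


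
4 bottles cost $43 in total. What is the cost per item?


Total cost: $43
Number of items: 4
Unit price: $43 / 4 = $10.75

$10.75


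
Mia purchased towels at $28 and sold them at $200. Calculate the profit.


Selling price = $200
Cost price = $28
Profit = selling price - cost price:
Profit = $200 - $28 = $172

$172


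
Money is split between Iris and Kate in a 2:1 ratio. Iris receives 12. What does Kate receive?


Find the multiplier:
12 / 2 = 6
Apply to Kate's share:
1 x 6 = 6

6


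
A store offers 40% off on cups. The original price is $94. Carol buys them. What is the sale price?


Calculate the discount amount:
40% of $94 = $37.60
Subtract from original:
$94 - $37.60 = $56.40

$56.40


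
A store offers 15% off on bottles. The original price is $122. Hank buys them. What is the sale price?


Calculate the discount amount:
15% of $122 = $18.30
Subtract from original:
$122 - $18.30 = $103.70

$103.70


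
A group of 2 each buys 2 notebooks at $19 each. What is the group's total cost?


Cost per person:
2 x $19 = $38
Group total:
2 x $38 = $76

$76


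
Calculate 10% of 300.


Convert percentage to decimal:
10% = 0.1
Multiply:
300 x 0.1 = 30

30


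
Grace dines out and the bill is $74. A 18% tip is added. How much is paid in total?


Calculate the tip:
18% of $74 = $13.32
Add tip to meal cost:
$74 + $13.32 = $87.32

$87.32


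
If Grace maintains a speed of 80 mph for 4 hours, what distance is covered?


Use the formula: distance = speed x time
Speed = 80 mph, Time = 4 hours
80 x 4 = 320 miles

320 miles


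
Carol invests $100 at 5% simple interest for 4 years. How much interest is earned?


Use the formula I = P x R x T / 100
P x R x T = 100 x 5 x 4 = 2000
I = 2000 / 100 = $20

$20


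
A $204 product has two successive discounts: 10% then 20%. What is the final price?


First discount:
10% of $204 = $20.40
Price after first discount:
$204 - $20.40 = $183.60
Second discount:
20% of $183.60 = $36.72
Final price:
$183.60 - $36.72 = $146.88

$146.88


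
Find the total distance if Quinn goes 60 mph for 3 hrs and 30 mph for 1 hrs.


Leg 1 distance:
60 x 3 = 180 miles
Leg 2 distance:
30 x 1 = 30 miles
Total distance:
180 + 30 = 210 miles

210 miles


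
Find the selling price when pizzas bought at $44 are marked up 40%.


Calculate the markup amount:
40% of $44 = $17.60
Add to cost:
$44 + $17.60 = $61.60

$61.60


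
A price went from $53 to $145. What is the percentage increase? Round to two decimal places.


Find the absolute change:
|145 - 53| = 92
Divide by original and multiply by 100:
92 / 53 x 100 = 173.5849...% ≈ 173.58%

173.58%


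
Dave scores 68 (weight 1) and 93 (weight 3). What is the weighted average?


Weighted sum:
1 x 68 + 3 x 93 = 347
Total weight:
1 + 3 = 4
Weighted average:
347 / 4 = 86.75

86.75
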